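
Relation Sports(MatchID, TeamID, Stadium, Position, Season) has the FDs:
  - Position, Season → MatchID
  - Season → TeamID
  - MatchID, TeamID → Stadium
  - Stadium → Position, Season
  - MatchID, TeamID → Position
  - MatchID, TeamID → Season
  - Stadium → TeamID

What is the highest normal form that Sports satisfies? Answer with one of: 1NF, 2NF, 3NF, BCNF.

Candidate keys: {MatchID, Season}, {MatchID, TeamID}, {Position, Season}, {Stadium}. Prime attributes: {MatchID, Position, Season, Stadium, TeamID}.
Season → TeamID: {Season}⁺ = {Season, TeamID}, which is not all of the attributes, so the left side is not a superkey — BCNF is violated.
Since {TeamID} ⊆ prime attributes and every other non-superkey FD also has a prime right side, the schema is in 3NF.

3NF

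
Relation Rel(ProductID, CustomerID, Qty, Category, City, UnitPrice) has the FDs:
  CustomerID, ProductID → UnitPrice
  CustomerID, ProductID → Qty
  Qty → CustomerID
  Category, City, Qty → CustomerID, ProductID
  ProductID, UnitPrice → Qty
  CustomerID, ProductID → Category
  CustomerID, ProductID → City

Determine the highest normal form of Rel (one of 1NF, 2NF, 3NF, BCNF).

3NF

Candidate keys: {Category, City, Qty}, {CustomerID, ProductID}, {ProductID, Qty}, {ProductID, UnitPrice}. Prime attributes: {Category, City, CustomerID, ProductID, Qty, UnitPrice}.
Qty → CustomerID breaks BCNF: {Qty}⁺ = {CustomerID, Qty}, so {Qty} is not a superkey.
Since {CustomerID} ⊆ prime attributes and every other non-superkey FD also has a prime right side, the schema is in 3NF.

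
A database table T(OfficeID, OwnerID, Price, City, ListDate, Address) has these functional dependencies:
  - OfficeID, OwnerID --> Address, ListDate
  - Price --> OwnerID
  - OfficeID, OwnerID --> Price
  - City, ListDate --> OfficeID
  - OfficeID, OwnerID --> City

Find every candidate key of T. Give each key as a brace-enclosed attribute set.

{City, ListDate, OwnerID}, {City, ListDate, Price}, {OfficeID, OwnerID}, {OfficeID, Price}

Closure of {OfficeID, OwnerID} is {Address, City, ListDate, OfficeID, OwnerID, Price}, the whole schema; {OfficeID, OwnerID} is a candidate key.
Closure of {OfficeID, Price} is {Address, City, ListDate, OfficeID, OwnerID, Price}, the whole schema; {OfficeID, Price} is a candidate key.
Closure of {City, ListDate, OwnerID} is {Address, City, ListDate, OfficeID, OwnerID, Price}, the whole schema; {City, ListDate, OwnerID} is a candidate key.
Closure of {City, ListDate, Price} is {Address, City, ListDate, OfficeID, OwnerID, Price}, the whole schema; {City, ListDate, Price} is a candidate key.
These are minimal and exhaustive — every other superkey contains one of them.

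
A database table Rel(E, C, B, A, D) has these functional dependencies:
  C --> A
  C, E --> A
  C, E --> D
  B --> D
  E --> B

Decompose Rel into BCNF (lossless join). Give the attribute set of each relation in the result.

Candidate key of the original relation: {C, E}.
In {A, B, C, D, E}, {C} is not a superkey ({C}⁺ restricted to this set is {A, C}), so split on C --> A into {A, C} and {B, C, D, E}.
{A, C} is in BCNF.
In {B, C, D, E}, {B} is not a superkey ({B}⁺ restricted to this set is {B, D}), so split on B --> D into {B, D} and {B, C, E}.
{B, D} is in BCNF.
In {B, C, E}, {E} is not a superkey ({E}⁺ restricted to this set is {B, E}), so split on E --> B into {B, E} and {C, E}.
{B, E} is in BCNF.
{C, E} is in BCNF.

{A, C}; {B, D}; {B, E}; {C, E}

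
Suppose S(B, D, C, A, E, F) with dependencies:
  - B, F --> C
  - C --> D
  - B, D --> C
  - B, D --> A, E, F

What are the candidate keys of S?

{B, C}, {B, D}, {B, F}

No FD produces {B}, so it must be in every candidate key.
{B, C} is a candidate key since {B, C}⁺ = {A, B, C, D, E, F} covers every attribute.
{B, D} is a candidate key since {B, D}⁺ = {A, B, C, D, E, F} covers every attribute.
{B, F} is a candidate key since {B, F}⁺ = {A, B, C, D, E, F} covers every attribute.
These are minimal and exhaustive — every other superkey contains one of them.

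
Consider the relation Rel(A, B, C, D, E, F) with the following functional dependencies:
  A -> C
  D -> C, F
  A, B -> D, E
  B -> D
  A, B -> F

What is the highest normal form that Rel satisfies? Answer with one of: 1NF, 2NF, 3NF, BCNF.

1NF

Candidate key: {A, B}. Prime attributes: {A, B}.
A -> C: {A}⁺ = {A, C}, which is not all of the attributes, so the left side is not a superkey — BCNF is violated.
A -> C has non-prime {C} on the right and a non-superkey on the left, so 3NF fails.
Since {A} ⊂ {A, B} and {A}⁺ ⊇ {C} with {C} non-prime, there is a partial dependency; 2NF fails.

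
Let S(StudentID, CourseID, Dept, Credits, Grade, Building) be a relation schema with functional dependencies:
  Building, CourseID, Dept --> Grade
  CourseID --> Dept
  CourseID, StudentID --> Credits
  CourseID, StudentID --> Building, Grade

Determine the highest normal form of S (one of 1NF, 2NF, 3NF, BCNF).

1NF

Candidate key: {CourseID, StudentID}. Prime attributes: {CourseID, StudentID}.
Building, CourseID, Dept --> Grade breaks BCNF: {Building, CourseID, Dept}⁺ = {Building, CourseID, Dept, Grade}, so {Building, CourseID, Dept} is not a superkey.
Building, CourseID, Dept --> Grade has non-prime {Grade} on the right and a non-superkey on the left, so 3NF fails.
Since {CourseID} ⊂ {CourseID, StudentID} and {CourseID}⁺ ⊇ {Dept} with {Dept} non-prime, there is a partial dependency; 2NF fails.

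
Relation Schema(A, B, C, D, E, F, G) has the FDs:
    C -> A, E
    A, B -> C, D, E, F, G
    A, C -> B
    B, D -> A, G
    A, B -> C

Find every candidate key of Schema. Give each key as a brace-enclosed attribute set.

{C} is a candidate key since {C}⁺ = {A, B, C, D, E, F, G} covers every attribute.
{A, B} is a candidate key since {A, B}⁺ = {A, B, C, D, E, F, G} covers every attribute.
{B, D} is a candidate key since {B, D}⁺ = {A, B, C, D, E, F, G} covers every attribute.
No proper subset of any of these is a key, and no other minimal superkey exists.

{A, B}, {B, D}, {C}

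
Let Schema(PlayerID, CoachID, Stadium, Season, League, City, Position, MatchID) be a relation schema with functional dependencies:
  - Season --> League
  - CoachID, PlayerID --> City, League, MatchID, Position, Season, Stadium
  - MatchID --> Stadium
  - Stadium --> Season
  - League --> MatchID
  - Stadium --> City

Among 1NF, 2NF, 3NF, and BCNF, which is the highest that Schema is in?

2NF

Candidate key: {CoachID, PlayerID}. Prime attributes: {CoachID, PlayerID}.
For Season --> League we have {Season}⁺ = {City, League, MatchID, Season, Stadium}; {Season} is not a superkey, so BCNF fails.
Season --> League determines the non-prime attribute {League} from a non-superkey — 3NF is violated.
No non-prime attribute depends on a proper subset of any candidate key, so 2NF holds.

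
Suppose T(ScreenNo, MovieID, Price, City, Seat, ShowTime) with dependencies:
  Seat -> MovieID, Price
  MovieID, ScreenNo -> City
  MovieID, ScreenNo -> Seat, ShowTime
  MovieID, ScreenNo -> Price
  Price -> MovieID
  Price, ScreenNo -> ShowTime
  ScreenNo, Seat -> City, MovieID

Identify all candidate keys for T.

{ScreenNo} never appears on the right of any FD, so every key must include it.
{MovieID, ScreenNo} is a candidate key since {MovieID, ScreenNo}⁺ = {City, MovieID, Price, ScreenNo, Seat, ShowTime} covers every attribute.
{Price, ScreenNo} is a candidate key since {Price, ScreenNo}⁺ = {City, MovieID, Price, ScreenNo, Seat, ShowTime} covers every attribute.
{ScreenNo, Seat} is a candidate key since {ScreenNo, Seat}⁺ = {City, MovieID, Price, ScreenNo, Seat, ShowTime} covers every attribute.
These are minimal and exhaustive — every other superkey contains one of them.

{MovieID, ScreenNo}, {Price, ScreenNo}, {ScreenNo, Seat}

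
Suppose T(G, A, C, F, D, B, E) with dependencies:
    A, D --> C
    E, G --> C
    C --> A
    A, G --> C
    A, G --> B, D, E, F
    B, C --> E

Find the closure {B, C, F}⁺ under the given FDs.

Start with {B, C, F}.
C --> A applies; add {A} → now {A, B, C, F}.
B, C --> E applies; add {E} → now {A, B, C, E, F}.
No further FD applies.

{A, B, C, E, F}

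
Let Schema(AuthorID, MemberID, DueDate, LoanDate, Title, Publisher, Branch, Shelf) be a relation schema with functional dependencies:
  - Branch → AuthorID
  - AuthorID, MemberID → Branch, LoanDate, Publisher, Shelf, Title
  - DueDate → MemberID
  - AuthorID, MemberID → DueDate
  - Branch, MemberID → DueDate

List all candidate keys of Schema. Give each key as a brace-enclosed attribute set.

{AuthorID, DueDate}, {AuthorID, MemberID}, {Branch, DueDate}, {Branch, MemberID}

{AuthorID, DueDate}⁺ = {AuthorID, Branch, DueDate, LoanDate, MemberID, Publisher, Shelf, Title} — all of the relation — so {AuthorID, DueDate} is a candidate key.
{AuthorID, MemberID}⁺ = {AuthorID, Branch, DueDate, LoanDate, MemberID, Publisher, Shelf, Title} — all of the relation — so {AuthorID, MemberID} is a candidate key.
{Branch, DueDate}⁺ = {AuthorID, Branch, DueDate, LoanDate, MemberID, Publisher, Shelf, Title} — all of the relation — so {Branch, DueDate} is a candidate key.
{Branch, MemberID}⁺ = {AuthorID, Branch, DueDate, LoanDate, MemberID, Publisher, Shelf, Title} — all of the relation — so {Branch, MemberID} is a candidate key.
These are minimal and exhaustive — every other superkey contains one of them.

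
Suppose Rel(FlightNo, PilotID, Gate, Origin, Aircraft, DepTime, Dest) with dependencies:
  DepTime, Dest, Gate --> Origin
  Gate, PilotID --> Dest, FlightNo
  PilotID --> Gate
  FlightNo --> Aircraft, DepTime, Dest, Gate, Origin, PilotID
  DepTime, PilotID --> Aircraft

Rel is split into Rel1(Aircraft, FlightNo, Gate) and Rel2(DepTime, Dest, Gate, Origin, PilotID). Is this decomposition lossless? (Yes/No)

Common attributes: {Gate}; their closure is {Gate}.
Rel1 ⊄ {Gate} and Rel2 ⊄ {Gate}, so the split is lossy.

No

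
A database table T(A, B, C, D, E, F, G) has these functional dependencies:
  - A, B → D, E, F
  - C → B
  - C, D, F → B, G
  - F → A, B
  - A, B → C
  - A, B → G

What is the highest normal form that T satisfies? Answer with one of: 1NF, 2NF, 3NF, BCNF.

Candidate keys: {A, B}, {A, C}, {F}. Prime attributes: {A, B, C, F}.
C → B: {C}⁺ = {B, C}, which is not all of the attributes, so the left side is not a superkey — BCNF is violated.
Since {B} ⊆ prime attributes and every other non-superkey FD also has a prime right side, the schema is in 3NF.

3NF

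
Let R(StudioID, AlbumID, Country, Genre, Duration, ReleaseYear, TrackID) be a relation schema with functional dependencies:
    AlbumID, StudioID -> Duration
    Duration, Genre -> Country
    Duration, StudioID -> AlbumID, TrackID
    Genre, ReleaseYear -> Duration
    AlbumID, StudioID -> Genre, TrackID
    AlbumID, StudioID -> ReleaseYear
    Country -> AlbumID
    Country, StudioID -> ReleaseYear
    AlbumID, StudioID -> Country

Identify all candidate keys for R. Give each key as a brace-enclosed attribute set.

{AlbumID, StudioID}, {Country, StudioID}, {Duration, StudioID}, {Genre, ReleaseYear, StudioID}

{StudioID} never appears on the right of any FD, so every key must include it.
{AlbumID, StudioID} is a candidate key since {AlbumID, StudioID}⁺ = {AlbumID, Country, Duration, Genre, ReleaseYear, StudioID, TrackID} covers every attribute.
{Country, StudioID} is a candidate key since {Country, StudioID}⁺ = {AlbumID, Country, Duration, Genre, ReleaseYear, StudioID, TrackID} covers every attribute.
{Duration, StudioID} is a candidate key since {Duration, StudioID}⁺ = {AlbumID, Country, Duration, Genre, ReleaseYear, StudioID, TrackID} covers every attribute.
{Genre, ReleaseYear, StudioID} is a candidate key since {Genre, ReleaseYear, StudioID}⁺ = {AlbumID, Country, Duration, Genre, ReleaseYear, StudioID, TrackID} covers every attribute.
These are minimal and exhaustive — every other superkey contains one of them.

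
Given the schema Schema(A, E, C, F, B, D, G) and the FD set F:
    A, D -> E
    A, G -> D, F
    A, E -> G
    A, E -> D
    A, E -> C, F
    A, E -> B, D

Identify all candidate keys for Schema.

{A, D}, {A, E}, {A, G}

Attributes never on any right-hand side: {A} — every candidate key must contain it.
Closure of {A, D} is {A, B, C, D, E, F, G}, the whole schema; {A, D} is a candidate key.
Closure of {A, E} is {A, B, C, D, E, F, G}, the whole schema; {A, E} is a candidate key.
Closure of {A, G} is {A, B, C, D, E, F, G}, the whole schema; {A, G} is a candidate key.
These are minimal and exhaustive — every other superkey contains one of them.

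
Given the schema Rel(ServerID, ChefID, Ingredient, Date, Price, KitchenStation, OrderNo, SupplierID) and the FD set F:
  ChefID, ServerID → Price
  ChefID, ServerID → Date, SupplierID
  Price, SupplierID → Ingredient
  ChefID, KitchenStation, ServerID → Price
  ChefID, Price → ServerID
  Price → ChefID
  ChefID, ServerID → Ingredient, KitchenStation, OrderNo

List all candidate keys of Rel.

Closure of {Price} is {ChefID, Date, Ingredient, KitchenStation, OrderNo, Price, ServerID, SupplierID}, the whole schema; {Price} is a candidate key.
Closure of {ChefID, ServerID} is {ChefID, Date, Ingredient, KitchenStation, OrderNo, Price, ServerID, SupplierID}, the whole schema; {ChefID, ServerID} is a candidate key.
Any other superkey properly contains one of these, so there are no further candidate keys.

{ChefID, ServerID}, {Price}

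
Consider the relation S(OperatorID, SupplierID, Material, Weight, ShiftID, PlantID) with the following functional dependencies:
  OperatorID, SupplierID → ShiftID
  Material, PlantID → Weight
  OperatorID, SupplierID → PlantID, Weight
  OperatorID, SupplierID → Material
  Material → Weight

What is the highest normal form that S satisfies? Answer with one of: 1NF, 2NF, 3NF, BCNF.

2NF

Candidate key: {OperatorID, SupplierID}. Prime attributes: {OperatorID, SupplierID}.
Material, PlantID → Weight breaks BCNF: {Material, PlantID}⁺ = {Material, PlantID, Weight}, so {Material, PlantID} is not a superkey.
Material, PlantID → Weight determines the non-prime attribute {Weight} from a non-superkey — 3NF is violated.
No proper subset of a key has a non-prime attribute in its closure, so there is no partial dependency; 2NF holds.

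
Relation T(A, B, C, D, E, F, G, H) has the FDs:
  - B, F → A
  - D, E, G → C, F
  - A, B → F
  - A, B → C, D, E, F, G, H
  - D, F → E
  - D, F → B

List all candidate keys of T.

{A, B}⁺ = {A, B, C, D, E, F, G, H} — all of the relation — so {A, B} is a candidate key.
{B, F}⁺ = {A, B, C, D, E, F, G, H} — all of the relation — so {B, F} is a candidate key.
{D, F}⁺ = {A, B, C, D, E, F, G, H} — all of the relation — so {D, F} is a candidate key.
{D, E, G}⁺ = {A, B, C, D, E, F, G, H} — all of the relation — so {D, E, G} is a candidate key.
These are minimal and exhaustive — every other superkey contains one of them.

{A, B}, {B, F}, {D, E, G}, {D, F}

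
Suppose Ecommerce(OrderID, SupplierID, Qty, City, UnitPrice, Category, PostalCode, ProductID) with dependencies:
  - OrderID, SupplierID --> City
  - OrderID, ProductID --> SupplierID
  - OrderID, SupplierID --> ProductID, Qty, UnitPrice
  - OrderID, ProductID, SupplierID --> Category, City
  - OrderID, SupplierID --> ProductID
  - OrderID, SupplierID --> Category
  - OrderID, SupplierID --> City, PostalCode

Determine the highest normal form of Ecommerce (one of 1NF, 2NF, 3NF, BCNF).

BCNF

Candidate keys: {OrderID, ProductID}, {OrderID, SupplierID}. Prime attributes: {OrderID, ProductID, SupplierID}.
Each dependency's left side is a superkey — BCNF holds.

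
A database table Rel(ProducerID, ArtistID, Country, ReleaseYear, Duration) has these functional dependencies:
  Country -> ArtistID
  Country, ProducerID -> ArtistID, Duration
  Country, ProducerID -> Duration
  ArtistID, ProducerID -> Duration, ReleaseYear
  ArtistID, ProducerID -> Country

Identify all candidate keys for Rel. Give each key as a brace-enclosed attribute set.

Attributes never on any right-hand side: {ProducerID} — every candidate key must contain it.
Closure of {ArtistID, ProducerID} is {ArtistID, Country, Duration, ProducerID, ReleaseYear}, the whole schema; {ArtistID, ProducerID} is a candidate key.
Closure of {Country, ProducerID} is {ArtistID, Country, Duration, ProducerID, ReleaseYear}, the whole schema; {Country, ProducerID} is a candidate key.
Any other superkey properly contains one of these, so there are no further candidate keys.

{ArtistID, ProducerID}, {Country, ProducerID}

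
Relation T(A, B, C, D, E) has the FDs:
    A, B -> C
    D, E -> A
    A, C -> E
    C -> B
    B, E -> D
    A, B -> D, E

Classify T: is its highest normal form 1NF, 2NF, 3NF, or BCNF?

Candidate keys: {A, B}, {A, C}, {B, E}, {C, E}. Prime attributes: {A, B, C, E}.
For D, E -> A we have {D, E}⁺ = {A, D, E}; {D, E} is not a superkey, so BCNF fails.
Since {A} ⊆ prime attributes and every other non-superkey FD also has a prime right side, the schema is in 3NF.

3NF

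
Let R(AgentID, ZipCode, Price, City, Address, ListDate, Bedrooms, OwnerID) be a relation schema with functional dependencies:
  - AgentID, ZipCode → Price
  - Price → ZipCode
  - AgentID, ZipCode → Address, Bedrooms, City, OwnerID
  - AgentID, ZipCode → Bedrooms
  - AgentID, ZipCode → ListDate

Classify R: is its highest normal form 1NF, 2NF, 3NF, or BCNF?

3NF

Candidate keys: {AgentID, Price}, {AgentID, ZipCode}. Prime attributes: {AgentID, Price, ZipCode}.
For Price → ZipCode we have {Price}⁺ = {Price, ZipCode}; {Price} is not a superkey, so BCNF fails.
Its right-hand attributes {ZipCode} are all prime, as are those of every other non-superkey FD — the relation is in 3NF.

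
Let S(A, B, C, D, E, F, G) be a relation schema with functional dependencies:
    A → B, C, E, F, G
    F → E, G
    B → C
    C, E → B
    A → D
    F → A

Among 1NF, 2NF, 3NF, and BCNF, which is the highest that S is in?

Candidate keys: {A}, {F}. Prime attributes: {A, F}.
B → C breaks BCNF: {B}⁺ = {B, C}, so {B} is not a superkey.
Because {C} is non-prime and the left side of B → C is not a superkey, the relation is not in 3NF.
Every candidate key is a single attribute, so no partial dependency is possible; 2NF holds.

2NF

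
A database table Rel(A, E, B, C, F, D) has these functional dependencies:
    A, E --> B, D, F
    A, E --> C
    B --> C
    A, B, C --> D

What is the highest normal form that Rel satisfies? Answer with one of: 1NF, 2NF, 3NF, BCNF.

Candidate key: {A, E}. Prime attributes: {A, E}.
B --> C breaks BCNF: {B}⁺ = {B, C}, so {B} is not a superkey.
B --> C has non-prime {C} on the right and a non-superkey on the left, so 3NF fails.
No proper subset of a key has a non-prime attribute in its closure, so there is no partial dependency; 2NF holds.

2NF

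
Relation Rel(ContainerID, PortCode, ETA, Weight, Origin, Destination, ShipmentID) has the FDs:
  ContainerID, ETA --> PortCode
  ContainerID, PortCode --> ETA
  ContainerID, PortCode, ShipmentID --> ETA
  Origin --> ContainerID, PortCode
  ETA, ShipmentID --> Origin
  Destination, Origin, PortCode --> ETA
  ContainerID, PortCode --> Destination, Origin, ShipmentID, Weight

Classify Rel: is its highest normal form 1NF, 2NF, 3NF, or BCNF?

BCNF

Candidate keys: {ContainerID, ETA}, {ContainerID, PortCode}, {ETA, ShipmentID}, {Origin}. Prime attributes: {ContainerID, ETA, Origin, PortCode, ShipmentID}.
Each dependency's left side is a superkey — BCNF holds.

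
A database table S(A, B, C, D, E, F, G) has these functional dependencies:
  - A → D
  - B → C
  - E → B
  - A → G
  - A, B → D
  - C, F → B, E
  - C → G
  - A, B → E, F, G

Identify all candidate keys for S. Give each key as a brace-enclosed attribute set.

{A, B}, {A, C, F}, {A, E}

{A} never appears on the right of any FD, so every key must include it.
Closure of {A, B} is {A, B, C, D, E, F, G}, the whole schema; {A, B} is a candidate key.
Closure of {A, E} is {A, B, C, D, E, F, G}, the whole schema; {A, E} is a candidate key.
Closure of {A, C, F} is {A, B, C, D, E, F, G}, the whole schema; {A, C, F} is a candidate key.
These are minimal and exhaustive — every other superkey contains one of them.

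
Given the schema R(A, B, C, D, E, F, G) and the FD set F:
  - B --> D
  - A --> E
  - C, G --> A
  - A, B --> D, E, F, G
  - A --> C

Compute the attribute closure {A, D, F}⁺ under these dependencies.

Start with {A, D, F}.
A --> E applies; add {E} → now {A, D, E, F}.
A --> C applies; add {C} → now {A, C, D, E, F}.
No further FD applies.

{A, C, D, E, F}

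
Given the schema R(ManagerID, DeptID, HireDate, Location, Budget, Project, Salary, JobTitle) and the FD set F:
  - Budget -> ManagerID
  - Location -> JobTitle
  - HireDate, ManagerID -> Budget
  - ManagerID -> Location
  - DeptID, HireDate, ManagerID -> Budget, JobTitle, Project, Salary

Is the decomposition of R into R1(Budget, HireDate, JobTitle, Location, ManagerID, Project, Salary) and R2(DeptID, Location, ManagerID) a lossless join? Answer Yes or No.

No

R1 ∩ R2 = {Location, ManagerID}; its closure under F is {JobTitle, Location, ManagerID}.
Neither R1 nor R2 is contained in that closure, so the decomposition is lossy.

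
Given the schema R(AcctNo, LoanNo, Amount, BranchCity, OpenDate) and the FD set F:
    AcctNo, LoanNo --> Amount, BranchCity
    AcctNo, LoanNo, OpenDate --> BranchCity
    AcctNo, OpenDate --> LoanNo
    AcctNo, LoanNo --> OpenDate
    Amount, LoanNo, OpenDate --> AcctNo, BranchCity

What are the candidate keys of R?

{AcctNo, LoanNo}, {AcctNo, OpenDate}, {Amount, LoanNo, OpenDate}

{AcctNo, LoanNo} is a candidate key since {AcctNo, LoanNo}⁺ = {AcctNo, Amount, BranchCity, LoanNo, OpenDate} covers every attribute.
{AcctNo, OpenDate} is a candidate key since {AcctNo, OpenDate}⁺ = {AcctNo, Amount, BranchCity, LoanNo, OpenDate} covers every attribute.
{Amount, LoanNo, OpenDate} is a candidate key since {Amount, LoanNo, OpenDate}⁺ = {AcctNo, Amount, BranchCity, LoanNo, OpenDate} covers every attribute.
No proper subset of any of these is a key, and no other minimal superkey exists.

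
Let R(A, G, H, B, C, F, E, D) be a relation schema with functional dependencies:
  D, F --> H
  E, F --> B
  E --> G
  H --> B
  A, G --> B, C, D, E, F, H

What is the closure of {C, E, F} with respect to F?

Start with {C, E, F}.
E, F --> B applies; add {B} → now {B, C, E, F}.
E --> G applies; add {G} → now {B, C, E, F, G}.
No further FD applies.

{B, C, E, F, G}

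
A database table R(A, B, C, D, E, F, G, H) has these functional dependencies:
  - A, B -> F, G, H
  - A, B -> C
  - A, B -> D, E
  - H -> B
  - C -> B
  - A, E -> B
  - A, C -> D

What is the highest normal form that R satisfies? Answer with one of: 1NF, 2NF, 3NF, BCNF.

3NF

Candidate keys: {A, B}, {A, C}, {A, E}, {A, H}. Prime attributes: {A, B, C, E, H}.
H -> B: {H}⁺ = {B, H}, which is not all of the attributes, so the left side is not a superkey — BCNF is violated.
But every attribute on its right side ({B}) is prime, and the same holds for every other non-superkey FD, so 3NF still holds.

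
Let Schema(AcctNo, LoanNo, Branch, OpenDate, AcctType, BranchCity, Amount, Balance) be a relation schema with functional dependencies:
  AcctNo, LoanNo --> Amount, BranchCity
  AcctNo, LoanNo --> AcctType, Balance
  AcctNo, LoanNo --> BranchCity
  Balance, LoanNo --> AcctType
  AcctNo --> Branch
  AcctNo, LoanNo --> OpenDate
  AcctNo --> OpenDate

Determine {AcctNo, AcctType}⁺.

{AcctNo, AcctType, Branch, OpenDate}

Start with {AcctNo, AcctType}.
AcctNo --> Branch applies; add {Branch} → now {AcctNo, AcctType, Branch}.
AcctNo --> OpenDate applies; add {OpenDate} → now {AcctNo, AcctType, Branch, OpenDate}.
No further FD applies.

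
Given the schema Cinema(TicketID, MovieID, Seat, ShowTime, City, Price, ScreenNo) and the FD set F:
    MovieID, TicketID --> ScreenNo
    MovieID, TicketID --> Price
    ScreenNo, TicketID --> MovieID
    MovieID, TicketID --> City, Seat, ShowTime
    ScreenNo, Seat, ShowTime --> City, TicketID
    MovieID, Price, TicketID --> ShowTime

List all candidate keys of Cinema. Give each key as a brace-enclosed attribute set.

{MovieID, TicketID}, {ScreenNo, Seat, ShowTime}, {ScreenNo, TicketID}

{MovieID, TicketID}⁺ = {City, MovieID, Price, ScreenNo, Seat, ShowTime, TicketID} — all of the relation — so {MovieID, TicketID} is a candidate key.
{ScreenNo, TicketID}⁺ = {City, MovieID, Price, ScreenNo, Seat, ShowTime, TicketID} — all of the relation — so {ScreenNo, TicketID} is a candidate key.
{ScreenNo, Seat, ShowTime}⁺ = {City, MovieID, Price, ScreenNo, Seat, ShowTime, TicketID} — all of the relation — so {ScreenNo, Seat, ShowTime} is a candidate key.
These are minimal and exhaustive — every other superkey contains one of them.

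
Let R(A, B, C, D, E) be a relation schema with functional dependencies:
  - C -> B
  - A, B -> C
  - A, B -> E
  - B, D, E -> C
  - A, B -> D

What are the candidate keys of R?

No FD produces {A}, so it must be in every candidate key.
{A, B} is a candidate key since {A, B}⁺ = {A, B, C, D, E} covers every attribute.
{A, C} is a candidate key since {A, C}⁺ = {A, B, C, D, E} covers every attribute.
No proper subset of any of these is a key, and no other minimal superkey exists.

{A, B}, {A, C}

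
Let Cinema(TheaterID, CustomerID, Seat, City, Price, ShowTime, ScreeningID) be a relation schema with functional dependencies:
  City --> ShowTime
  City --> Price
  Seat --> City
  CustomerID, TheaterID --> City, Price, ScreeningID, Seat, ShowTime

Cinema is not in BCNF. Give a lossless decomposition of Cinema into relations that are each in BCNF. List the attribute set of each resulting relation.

Candidate key of the original relation: {CustomerID, TheaterID}.
Within {City, CustomerID, Price, ScreeningID, Seat, ShowTime, TheaterID}: {City}⁺ ∩ {City, CustomerID, Price, ScreeningID, Seat, ShowTime, TheaterID} = {City, Price, ShowTime}, not the whole set, so City --> Price, ShowTime violates BCNF; decompose into {City, Price, ShowTime} and {City, CustomerID, ScreeningID, Seat, TheaterID}.
{City, Price, ShowTime} has no BCNF violation.
Within {City, CustomerID, ScreeningID, Seat, TheaterID}: {Seat}⁺ ∩ {City, CustomerID, ScreeningID, Seat, TheaterID} = {City, Seat}, not the whole set, so Seat --> City violates BCNF; decompose into {City, Seat} and {CustomerID, ScreeningID, Seat, TheaterID}.
{City, Seat} has no BCNF violation.
{CustomerID, ScreeningID, Seat, TheaterID} has no BCNF violation.

{City, Price, ShowTime}; {City, Seat}; {CustomerID, ScreeningID, Seat, TheaterID}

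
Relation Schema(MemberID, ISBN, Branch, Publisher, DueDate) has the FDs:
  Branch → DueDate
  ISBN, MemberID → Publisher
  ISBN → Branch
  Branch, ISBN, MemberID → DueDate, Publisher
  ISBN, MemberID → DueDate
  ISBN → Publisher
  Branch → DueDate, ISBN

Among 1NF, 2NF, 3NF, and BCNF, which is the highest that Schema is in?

Candidate keys: {Branch, MemberID}, {ISBN, MemberID}. Prime attributes: {Branch, ISBN, MemberID}.
Branch → DueDate breaks BCNF: {Branch}⁺ = {Branch, DueDate, ISBN, Publisher}, so {Branch} is not a superkey.
Branch → DueDate has non-prime {DueDate} on the right and a non-superkey on the left, so 3NF fails.
Since {Branch} ⊂ {Branch, MemberID} and {Branch}⁺ ⊇ {DueDate, Publisher} with {DueDate, Publisher} non-prime, there is a partial dependency; 2NF fails.

1NF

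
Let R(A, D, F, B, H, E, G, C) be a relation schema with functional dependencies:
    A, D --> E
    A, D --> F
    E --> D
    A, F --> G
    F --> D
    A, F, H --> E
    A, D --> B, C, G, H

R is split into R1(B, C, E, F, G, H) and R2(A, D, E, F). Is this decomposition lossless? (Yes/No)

R1 ∩ R2 = {E, F}; its closure under F is {D, E, F}.
R1 ⊄ {D, E, F} and R2 ⊄ {D, E, F}, so the split is lossy.

No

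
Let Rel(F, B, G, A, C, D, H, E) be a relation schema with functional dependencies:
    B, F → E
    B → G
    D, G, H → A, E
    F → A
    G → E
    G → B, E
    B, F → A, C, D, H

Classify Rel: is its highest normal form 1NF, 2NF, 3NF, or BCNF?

Candidate keys: {B, F}, {F, G}. Prime attributes: {B, F, G}.
B → G: {B}⁺ = {B, E, G}, which is not all of the attributes, so the left side is not a superkey — BCNF is violated.
D, G, H → A, E determines the non-prime attributes {A, E} from a non-superkey — 3NF is violated.
{B} is a proper subset of the key {B, F}, and {B}⁺ contains the non-prime attribute {E} — a partial dependency, so 2NF is violated.

1NF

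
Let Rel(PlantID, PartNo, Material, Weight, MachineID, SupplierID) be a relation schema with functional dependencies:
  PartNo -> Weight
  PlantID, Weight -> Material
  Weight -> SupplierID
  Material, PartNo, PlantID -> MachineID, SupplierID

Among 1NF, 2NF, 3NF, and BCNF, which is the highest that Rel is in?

1NF

Candidate key: {PartNo, PlantID}. Prime attributes: {PartNo, PlantID}.
PartNo -> Weight breaks BCNF: {PartNo}⁺ = {PartNo, SupplierID, Weight}, so {PartNo} is not a superkey.
Because {Weight} is non-prime and the left side of PartNo -> Weight is not a superkey, the relation is not in 3NF.
Since {PartNo} ⊂ {PartNo, PlantID} and {PartNo}⁺ ⊇ {SupplierID, Weight} with {SupplierID, Weight} non-prime, there is a partial dependency; 2NF fails.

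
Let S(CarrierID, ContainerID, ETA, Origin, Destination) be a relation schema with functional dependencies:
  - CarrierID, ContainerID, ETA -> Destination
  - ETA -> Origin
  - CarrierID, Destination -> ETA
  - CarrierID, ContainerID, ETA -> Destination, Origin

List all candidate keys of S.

{CarrierID, ContainerID} never appear on the right of any FD, so every key must include all of them.
{CarrierID, ContainerID, Destination}⁺ = {CarrierID, ContainerID, Destination, ETA, Origin}, which is every attribute, so {CarrierID, ContainerID, Destination} is a candidate key.
{CarrierID, ContainerID, ETA}⁺ = {CarrierID, ContainerID, Destination, ETA, Origin}, which is every attribute, so {CarrierID, ContainerID, ETA} is a candidate key.
Any other superkey properly contains one of these, so there are no further candidate keys.

{CarrierID, ContainerID, Destination}, {CarrierID, ContainerID, ETA}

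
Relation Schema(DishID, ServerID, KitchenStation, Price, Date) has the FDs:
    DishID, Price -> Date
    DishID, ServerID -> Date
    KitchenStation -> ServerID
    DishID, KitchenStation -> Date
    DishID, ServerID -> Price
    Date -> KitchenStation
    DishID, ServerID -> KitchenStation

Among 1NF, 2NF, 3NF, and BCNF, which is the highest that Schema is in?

Candidate keys: {Date, DishID}, {DishID, KitchenStation}, {DishID, Price}, {DishID, ServerID}. Prime attributes: {Date, DishID, KitchenStation, Price, ServerID}.
KitchenStation -> ServerID breaks BCNF: {KitchenStation}⁺ = {KitchenStation, ServerID}, so {KitchenStation} is not a superkey.
But every attribute on its right side ({ServerID}) is prime, and the same holds for every other non-superkey FD, so 3NF still holds.

3NF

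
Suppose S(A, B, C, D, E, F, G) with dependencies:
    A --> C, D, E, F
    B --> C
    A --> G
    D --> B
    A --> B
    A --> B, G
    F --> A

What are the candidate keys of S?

{A}⁺ = {A, B, C, D, E, F, G} — all of the relation — so {A} is a candidate key.
{F}⁺ = {A, B, C, D, E, F, G} — all of the relation — so {F} is a candidate key.
No proper subset of any of these is a key, and no other minimal superkey exists.

{A}, {F}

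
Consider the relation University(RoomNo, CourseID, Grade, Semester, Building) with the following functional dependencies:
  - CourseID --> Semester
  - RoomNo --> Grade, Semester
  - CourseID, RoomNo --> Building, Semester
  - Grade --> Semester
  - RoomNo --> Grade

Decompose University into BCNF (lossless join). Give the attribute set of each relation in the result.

{Building, CourseID, RoomNo}; {CourseID, Semester}; {Grade, RoomNo}

Candidate key of the original relation: {CourseID, RoomNo}.
{Building, CourseID, Grade, RoomNo, Semester}: {CourseID} determines {CourseID, Semester} here but is not a superkey — split on CourseID --> Semester, giving {CourseID, Semester} and {Building, CourseID, Grade, RoomNo}.
{CourseID, Semester}: every determinant is a superkey — BCNF.
{Building, CourseID, Grade, RoomNo}: {RoomNo} determines {Grade, RoomNo} here but is not a superkey — split on RoomNo --> Grade, giving {Grade, RoomNo} and {Building, CourseID, RoomNo}.
{Grade, RoomNo}: every determinant is a superkey — BCNF.
{Building, CourseID, RoomNo}: every determinant is a superkey — BCNF.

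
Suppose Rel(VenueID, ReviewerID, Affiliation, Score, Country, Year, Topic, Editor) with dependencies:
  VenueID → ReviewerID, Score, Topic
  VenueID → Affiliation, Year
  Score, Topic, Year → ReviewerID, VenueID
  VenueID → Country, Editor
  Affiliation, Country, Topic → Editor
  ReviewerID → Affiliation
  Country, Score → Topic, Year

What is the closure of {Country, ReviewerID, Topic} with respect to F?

{Affiliation, Country, Editor, ReviewerID, Topic}

Start with {Country, ReviewerID, Topic}.
ReviewerID → Affiliation applies; add {Affiliation} → now {Affiliation, Country, ReviewerID, Topic}.
Affiliation, Country, Topic → Editor applies; add {Editor} → now {Affiliation, Country, Editor, ReviewerID, Topic}.
No further FD applies.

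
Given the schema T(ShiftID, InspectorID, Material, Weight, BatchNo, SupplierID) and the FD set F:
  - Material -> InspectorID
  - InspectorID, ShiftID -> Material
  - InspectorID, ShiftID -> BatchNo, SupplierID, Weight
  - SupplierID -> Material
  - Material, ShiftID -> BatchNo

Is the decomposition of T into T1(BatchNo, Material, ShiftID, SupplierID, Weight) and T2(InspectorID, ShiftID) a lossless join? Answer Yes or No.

No

The shared attributes are {ShiftID} and {ShiftID}⁺ = {ShiftID}.
The closure covers neither T1 nor T2 entirely; the join is not lossless.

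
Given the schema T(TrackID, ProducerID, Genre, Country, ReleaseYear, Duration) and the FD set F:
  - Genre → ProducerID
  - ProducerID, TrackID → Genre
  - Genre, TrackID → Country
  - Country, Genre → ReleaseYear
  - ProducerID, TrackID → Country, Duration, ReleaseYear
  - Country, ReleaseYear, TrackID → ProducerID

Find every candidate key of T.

{Country, ReleaseYear, TrackID}, {Genre, TrackID}, {ProducerID, TrackID}

No FD produces {TrackID}, so it must be in every candidate key.
{Genre, TrackID}⁺ = {Country, Duration, Genre, ProducerID, ReleaseYear, TrackID} — all of the relation — so {Genre, TrackID} is a candidate key.
{ProducerID, TrackID}⁺ = {Country, Duration, Genre, ProducerID, ReleaseYear, TrackID} — all of the relation — so {ProducerID, TrackID} is a candidate key.
{Country, ReleaseYear, TrackID}⁺ = {Country, Duration, Genre, ProducerID, ReleaseYear, TrackID} — all of the relation — so {Country, ReleaseYear, TrackID} is a candidate key.
These are minimal and exhaustive — every other superkey contains one of them.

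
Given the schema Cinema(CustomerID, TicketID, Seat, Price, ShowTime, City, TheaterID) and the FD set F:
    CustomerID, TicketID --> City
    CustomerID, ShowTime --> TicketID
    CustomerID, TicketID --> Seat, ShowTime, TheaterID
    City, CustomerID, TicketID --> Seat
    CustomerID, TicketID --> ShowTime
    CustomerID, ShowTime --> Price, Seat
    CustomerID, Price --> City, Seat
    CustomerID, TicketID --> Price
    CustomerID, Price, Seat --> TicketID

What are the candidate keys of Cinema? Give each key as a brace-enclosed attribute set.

{CustomerID, Price}, {CustomerID, ShowTime}, {CustomerID, TicketID}

No FD produces {CustomerID}, so it must be in every candidate key.
Closure of {CustomerID, Price} is {City, CustomerID, Price, Seat, ShowTime, TheaterID, TicketID}, the whole schema; {CustomerID, Price} is a candidate key.
Closure of {CustomerID, ShowTime} is {City, CustomerID, Price, Seat, ShowTime, TheaterID, TicketID}, the whole schema; {CustomerID, ShowTime} is a candidate key.
Closure of {CustomerID, TicketID} is {City, CustomerID, Price, Seat, ShowTime, TheaterID, TicketID}, the whole schema; {CustomerID, TicketID} is a candidate key.
These are minimal and exhaustive — every other superkey contains one of them.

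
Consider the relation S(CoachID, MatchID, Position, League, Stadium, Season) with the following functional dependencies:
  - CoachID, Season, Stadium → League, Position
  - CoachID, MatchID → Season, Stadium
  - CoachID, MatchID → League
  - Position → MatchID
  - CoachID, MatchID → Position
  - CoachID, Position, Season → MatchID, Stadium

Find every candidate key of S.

{CoachID, MatchID}, {CoachID, Position}, {CoachID, Season, Stadium}

No FD produces {CoachID}, so it must be in every candidate key.
{CoachID, MatchID}⁺ = {CoachID, League, MatchID, Position, Season, Stadium} — all of the relation — so {CoachID, MatchID} is a candidate key.
{CoachID, Position}⁺ = {CoachID, League, MatchID, Position, Season, Stadium} — all of the relation — so {CoachID, Position} is a candidate key.
{CoachID, Season, Stadium}⁺ = {CoachID, League, MatchID, Position, Season, Stadium} — all of the relation — so {CoachID, Season, Stadium} is a candidate key.
No proper subset of any of these is a key, and no other minimal superkey exists.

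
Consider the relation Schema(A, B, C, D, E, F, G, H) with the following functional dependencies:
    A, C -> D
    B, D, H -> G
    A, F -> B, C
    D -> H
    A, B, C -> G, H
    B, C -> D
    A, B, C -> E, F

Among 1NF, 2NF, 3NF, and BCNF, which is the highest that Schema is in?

Candidate keys: {A, B, C}, {A, F}. Prime attributes: {A, B, C, F}.
A, C -> D breaks BCNF: {A, C}⁺ = {A, C, D, H}, so {A, C} is not a superkey.
A, C -> D has non-prime {D} on the right and a non-superkey on the left, so 3NF fails.
{A, C} is a proper subset of the key {A, B, C}, and {A, C}⁺ contains the non-prime attributes {D, H} — a partial dependency, so 2NF is violated.

1NF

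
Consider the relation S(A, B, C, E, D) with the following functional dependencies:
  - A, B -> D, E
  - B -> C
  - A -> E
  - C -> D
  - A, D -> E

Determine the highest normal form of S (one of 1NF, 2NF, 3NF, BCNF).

1NF

Candidate key: {A, B}. Prime attributes: {A, B}.
For B -> C we have {B}⁺ = {B, C, D}; {B} is not a superkey, so BCNF fails.
B -> C has non-prime {C} on the right and a non-superkey on the left, so 3NF fails.
The proper key subset {A} of {A, B} determines non-prime {E}, so the relation is not even in 2NF.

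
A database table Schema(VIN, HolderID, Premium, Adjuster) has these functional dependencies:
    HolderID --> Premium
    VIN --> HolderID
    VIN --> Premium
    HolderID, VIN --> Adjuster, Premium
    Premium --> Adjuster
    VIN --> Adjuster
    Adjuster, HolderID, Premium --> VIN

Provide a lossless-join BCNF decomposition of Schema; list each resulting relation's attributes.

Candidate keys of the original relation: {HolderID}, {VIN}.
{Adjuster, HolderID, Premium, VIN}: {Premium} determines {Adjuster, Premium} here but is not a superkey — split on Premium --> Adjuster, giving {Adjuster, Premium} and {HolderID, Premium, VIN}.
{Adjuster, Premium}: every determinant is a superkey — BCNF.
{HolderID, Premium, VIN}: every determinant is a superkey — BCNF.

{Adjuster, Premium}; {HolderID, Premium, VIN}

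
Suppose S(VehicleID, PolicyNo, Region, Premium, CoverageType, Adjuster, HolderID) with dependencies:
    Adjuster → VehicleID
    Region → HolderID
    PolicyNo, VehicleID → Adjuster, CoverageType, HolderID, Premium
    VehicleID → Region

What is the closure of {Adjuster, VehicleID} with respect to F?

Start with {Adjuster, VehicleID}.
VehicleID → Region applies; add {Region} → now {Adjuster, Region, VehicleID}.
Region → HolderID applies; add {HolderID} → now {Adjuster, HolderID, Region, VehicleID}.
No further FD applies.

{Adjuster, HolderID, Region, VehicleID}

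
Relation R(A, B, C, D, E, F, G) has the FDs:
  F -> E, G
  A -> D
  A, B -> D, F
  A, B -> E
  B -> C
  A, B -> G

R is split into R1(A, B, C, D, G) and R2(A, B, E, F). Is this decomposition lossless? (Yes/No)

The shared attributes are {A, B} and {A, B}⁺ = {A, B, C, D, E, F, G}.
Since R1 ⊆ {A, B, C, D, E, F, G}, the intersection is a superkey of R1; the decomposition is lossless.

Yes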